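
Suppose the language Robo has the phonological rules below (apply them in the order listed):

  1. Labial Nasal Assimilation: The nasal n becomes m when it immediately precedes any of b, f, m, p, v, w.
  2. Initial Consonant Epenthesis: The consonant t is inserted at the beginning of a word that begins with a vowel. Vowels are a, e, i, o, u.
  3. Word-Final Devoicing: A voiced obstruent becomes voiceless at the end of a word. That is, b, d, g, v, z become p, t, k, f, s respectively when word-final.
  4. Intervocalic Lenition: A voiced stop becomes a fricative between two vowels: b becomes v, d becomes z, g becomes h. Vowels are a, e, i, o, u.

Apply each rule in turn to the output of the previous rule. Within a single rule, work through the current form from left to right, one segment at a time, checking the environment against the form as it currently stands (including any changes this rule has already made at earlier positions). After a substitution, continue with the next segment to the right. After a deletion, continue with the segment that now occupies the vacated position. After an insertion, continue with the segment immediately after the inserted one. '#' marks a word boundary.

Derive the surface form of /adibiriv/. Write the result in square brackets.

1 Labial Nasal Assimilation: no change — [adibiriv]
2 Initial Consonant Epenthesis: [adibiriv] → [tadibiriv]
3 Word-Final Devoicing: [tadibiriv] → [tadibirif]
4 Intervocalic Lenition: [tadibirif] → [tazivirif]

[tazivirif]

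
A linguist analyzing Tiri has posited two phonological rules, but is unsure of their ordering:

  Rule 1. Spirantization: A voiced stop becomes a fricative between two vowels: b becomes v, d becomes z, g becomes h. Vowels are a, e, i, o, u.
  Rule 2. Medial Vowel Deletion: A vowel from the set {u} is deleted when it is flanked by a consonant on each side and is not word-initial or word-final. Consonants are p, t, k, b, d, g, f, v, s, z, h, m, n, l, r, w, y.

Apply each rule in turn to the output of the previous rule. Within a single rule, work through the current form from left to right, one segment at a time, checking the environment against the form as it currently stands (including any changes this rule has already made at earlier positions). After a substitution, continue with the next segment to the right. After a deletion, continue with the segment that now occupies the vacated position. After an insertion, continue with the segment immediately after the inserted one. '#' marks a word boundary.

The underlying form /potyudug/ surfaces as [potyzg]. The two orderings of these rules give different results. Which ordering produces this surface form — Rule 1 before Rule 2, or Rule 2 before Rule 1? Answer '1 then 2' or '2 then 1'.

Order 1 then 2:
  1 Spirantization: [potyudug] → [potyuzug]
  2 Medial Vowel Deletion: [potyuzug] → [potyzg]
  result: [potyzg]
Order 2 then 1:
  2 Medial Vowel Deletion: [potyudug] → [potydg]
  1 Spirantization: no change — [potydg]
  result: [potydg]

1 then 2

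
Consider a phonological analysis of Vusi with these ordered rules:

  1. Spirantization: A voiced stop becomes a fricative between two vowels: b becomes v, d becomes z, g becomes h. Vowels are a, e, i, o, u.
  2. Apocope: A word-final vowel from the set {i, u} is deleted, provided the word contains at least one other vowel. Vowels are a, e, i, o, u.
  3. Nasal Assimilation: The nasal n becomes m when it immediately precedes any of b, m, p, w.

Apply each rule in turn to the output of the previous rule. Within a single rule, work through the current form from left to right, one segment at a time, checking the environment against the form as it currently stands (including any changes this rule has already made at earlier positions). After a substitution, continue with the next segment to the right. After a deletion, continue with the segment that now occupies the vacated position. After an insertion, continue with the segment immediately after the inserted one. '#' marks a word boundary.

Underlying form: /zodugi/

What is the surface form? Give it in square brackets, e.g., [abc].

[zozuh]

1 Spirantization: [zodugi] → [zozuhi]
2 Apocope: [zozuhi] → [zozuh]
3 Nasal Assimilation: no change — [zozuh]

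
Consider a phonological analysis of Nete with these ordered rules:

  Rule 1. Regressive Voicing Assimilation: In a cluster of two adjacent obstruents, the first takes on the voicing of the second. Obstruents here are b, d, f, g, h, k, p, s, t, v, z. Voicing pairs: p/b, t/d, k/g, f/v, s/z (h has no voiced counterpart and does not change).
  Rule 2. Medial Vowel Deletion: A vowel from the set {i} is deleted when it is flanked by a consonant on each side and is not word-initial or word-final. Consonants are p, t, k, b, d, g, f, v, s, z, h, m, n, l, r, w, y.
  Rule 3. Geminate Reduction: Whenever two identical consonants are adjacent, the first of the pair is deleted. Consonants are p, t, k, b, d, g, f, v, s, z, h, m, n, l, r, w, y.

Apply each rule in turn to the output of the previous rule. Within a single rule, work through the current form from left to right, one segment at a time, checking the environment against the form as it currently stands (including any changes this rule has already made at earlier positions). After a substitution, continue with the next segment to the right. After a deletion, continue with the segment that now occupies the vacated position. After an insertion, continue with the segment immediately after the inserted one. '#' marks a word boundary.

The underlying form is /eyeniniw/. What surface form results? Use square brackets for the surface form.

[eyenw]

Rule 1 Regressive Voicing Assimilation: no change — [eyeniniw]
Rule 2 Medial Vowel Deletion: [eyeniniw] → [eyennw]
Rule 3 Geminate Reduction: [eyennw] → [eyenw]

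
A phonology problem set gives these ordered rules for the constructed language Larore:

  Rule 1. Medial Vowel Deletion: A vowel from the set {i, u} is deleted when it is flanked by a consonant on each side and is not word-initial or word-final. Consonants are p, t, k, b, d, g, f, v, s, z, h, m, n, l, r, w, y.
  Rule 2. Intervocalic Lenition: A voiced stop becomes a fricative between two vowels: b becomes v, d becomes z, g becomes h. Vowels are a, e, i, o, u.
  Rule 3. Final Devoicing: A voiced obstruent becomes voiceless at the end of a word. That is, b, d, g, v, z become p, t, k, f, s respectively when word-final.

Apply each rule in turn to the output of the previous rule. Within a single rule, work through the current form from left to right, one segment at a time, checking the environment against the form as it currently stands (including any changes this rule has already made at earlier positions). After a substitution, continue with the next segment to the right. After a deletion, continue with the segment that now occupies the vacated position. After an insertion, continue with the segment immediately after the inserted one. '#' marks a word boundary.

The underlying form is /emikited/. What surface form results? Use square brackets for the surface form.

[emktet]

Rule 1 Medial Vowel Deletion: [emikited] → [emkted]
Rule 2 Intervocalic Lenition: no change — [emkted]
Rule 3 Final Devoicing: [emkted] → [emktet]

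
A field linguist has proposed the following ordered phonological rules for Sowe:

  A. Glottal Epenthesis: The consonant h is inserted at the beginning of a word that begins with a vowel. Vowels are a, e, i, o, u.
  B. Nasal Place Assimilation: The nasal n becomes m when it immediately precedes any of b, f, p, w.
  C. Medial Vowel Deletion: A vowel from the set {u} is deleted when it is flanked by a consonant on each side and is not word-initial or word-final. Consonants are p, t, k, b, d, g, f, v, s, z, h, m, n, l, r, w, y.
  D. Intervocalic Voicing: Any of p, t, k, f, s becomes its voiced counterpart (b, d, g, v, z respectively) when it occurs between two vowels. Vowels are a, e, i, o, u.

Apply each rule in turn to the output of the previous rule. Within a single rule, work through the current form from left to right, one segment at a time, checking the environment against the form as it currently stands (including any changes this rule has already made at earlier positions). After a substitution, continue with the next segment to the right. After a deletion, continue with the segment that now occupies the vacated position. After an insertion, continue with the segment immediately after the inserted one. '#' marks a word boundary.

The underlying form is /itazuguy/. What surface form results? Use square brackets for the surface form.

[hidazgy]

A Glottal Epenthesis: [itazuguy] → [hitazuguy]
B Nasal Place Assimilation: no change — [hitazuguy]
C Medial Vowel Deletion: [hitazuguy] → [hitazgy]
D Intervocalic Voicing: [hitazgy] → [hidazgy]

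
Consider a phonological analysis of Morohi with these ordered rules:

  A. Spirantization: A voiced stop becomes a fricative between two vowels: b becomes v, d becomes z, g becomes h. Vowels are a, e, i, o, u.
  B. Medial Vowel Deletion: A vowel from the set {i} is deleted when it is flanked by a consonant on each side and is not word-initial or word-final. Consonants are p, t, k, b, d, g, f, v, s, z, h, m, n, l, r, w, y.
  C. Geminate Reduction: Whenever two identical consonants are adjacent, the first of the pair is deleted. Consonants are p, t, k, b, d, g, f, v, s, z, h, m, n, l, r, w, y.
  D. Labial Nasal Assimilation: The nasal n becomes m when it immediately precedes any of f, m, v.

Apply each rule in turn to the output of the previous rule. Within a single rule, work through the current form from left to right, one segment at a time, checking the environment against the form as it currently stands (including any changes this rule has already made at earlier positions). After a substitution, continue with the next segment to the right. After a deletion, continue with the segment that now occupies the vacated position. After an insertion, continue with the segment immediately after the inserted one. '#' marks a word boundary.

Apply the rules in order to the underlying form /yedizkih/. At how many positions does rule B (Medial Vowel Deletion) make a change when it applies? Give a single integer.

A Spirantization: [yedizkih] → [yezizkih]
B Medial Vowel Deletion: [yezizkih] → [yezzkh]
C Geminate Reduction: [yezzkh] → [yezkh]
D Labial Nasal Assimilation: no change — [yezkh]
Rule B changed 2 position(s).

2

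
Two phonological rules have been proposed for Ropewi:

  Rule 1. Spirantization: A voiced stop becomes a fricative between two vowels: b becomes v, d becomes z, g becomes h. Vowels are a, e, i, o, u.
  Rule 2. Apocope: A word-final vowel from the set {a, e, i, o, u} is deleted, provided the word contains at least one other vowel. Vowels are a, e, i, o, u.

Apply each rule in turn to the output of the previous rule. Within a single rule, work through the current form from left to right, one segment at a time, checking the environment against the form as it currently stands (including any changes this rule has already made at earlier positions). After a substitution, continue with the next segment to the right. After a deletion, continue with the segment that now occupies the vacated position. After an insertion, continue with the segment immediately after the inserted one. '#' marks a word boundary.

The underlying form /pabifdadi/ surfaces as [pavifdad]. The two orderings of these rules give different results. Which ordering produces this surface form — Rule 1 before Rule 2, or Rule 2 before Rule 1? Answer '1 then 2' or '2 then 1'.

Order 1 then 2:
  1 Spirantization: [pabifdadi] → [pavifdazi]
  2 Apocope: [pavifdazi] → [pavifdaz]
  result: [pavifdaz]
Order 2 then 1:
  2 Apocope: [pabifdadi] → [pabifdad]
  1 Spirantization: [pabifdad] → [pavifdad]
  result: [pavifdad]

2 then 1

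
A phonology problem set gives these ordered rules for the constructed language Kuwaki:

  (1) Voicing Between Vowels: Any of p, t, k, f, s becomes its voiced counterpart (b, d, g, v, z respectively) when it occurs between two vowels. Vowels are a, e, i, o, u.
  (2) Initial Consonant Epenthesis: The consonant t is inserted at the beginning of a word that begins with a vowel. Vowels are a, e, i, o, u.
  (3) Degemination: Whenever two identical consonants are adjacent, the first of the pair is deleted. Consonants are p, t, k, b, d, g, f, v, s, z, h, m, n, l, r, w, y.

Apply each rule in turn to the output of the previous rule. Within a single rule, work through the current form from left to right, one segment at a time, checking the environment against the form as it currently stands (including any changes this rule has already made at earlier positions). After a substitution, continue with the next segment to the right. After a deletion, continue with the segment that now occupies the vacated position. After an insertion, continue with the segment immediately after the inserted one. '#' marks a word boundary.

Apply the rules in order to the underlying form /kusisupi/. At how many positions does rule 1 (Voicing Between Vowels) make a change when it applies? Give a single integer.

(1) Voicing Between Vowels: [kusisupi] → [kuzizubi]
(2) Initial Consonant Epenthesis: no change — [kuzizubi]
(3) Degemination: no change — [kuzizubi]
Rule 1 changed 3 position(s).

3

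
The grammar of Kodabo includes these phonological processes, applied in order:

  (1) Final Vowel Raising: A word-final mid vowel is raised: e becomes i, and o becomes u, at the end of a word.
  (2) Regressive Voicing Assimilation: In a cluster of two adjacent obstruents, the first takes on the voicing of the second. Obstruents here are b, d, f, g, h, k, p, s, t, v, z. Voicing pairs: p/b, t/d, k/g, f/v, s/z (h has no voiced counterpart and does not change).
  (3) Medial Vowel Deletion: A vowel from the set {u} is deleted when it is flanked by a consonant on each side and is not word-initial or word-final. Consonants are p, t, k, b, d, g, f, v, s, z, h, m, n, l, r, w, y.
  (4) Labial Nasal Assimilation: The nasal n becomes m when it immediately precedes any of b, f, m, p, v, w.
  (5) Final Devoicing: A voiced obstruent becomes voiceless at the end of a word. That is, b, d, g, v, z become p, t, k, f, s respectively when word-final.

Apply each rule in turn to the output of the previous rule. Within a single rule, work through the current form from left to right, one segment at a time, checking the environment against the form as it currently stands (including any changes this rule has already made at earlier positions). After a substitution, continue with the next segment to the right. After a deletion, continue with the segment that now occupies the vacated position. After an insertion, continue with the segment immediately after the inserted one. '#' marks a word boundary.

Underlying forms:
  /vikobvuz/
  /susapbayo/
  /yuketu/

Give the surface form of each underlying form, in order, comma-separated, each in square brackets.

[vikobvs], [ssabbayu], [yketu]

/vikobvuz/:
  (1) Final Vowel Raising: no change — [vikobvuz]
  (2) Regressive Voicing Assimilation: no change — [vikobvuz]
  (3) Medial Vowel Deletion: [vikobvuz] → [vikobvz]
  (4) Labial Nasal Assimilation: no change — [vikobvz]
  (5) Final Devoicing: [vikobvz] → [vikobvs]
/susapbayo/:
  (1) Final Vowel Raising: [susapbayo] → [susapbayu]
  (2) Regressive Voicing Assimilation: [susapbayu] → [susabbayu]
  (3) Medial Vowel Deletion: [susabbayu] → [ssabbayu]
  (4) Labial Nasal Assimilation: no change — [ssabbayu]
  (5) Final Devoicing: no change — [ssabbayu]
/yuketu/:
  (1) Final Vowel Raising: no change — [yuketu]
  (2) Regressive Voicing Assimilation: no change — [yuketu]
  (3) Medial Vowel Deletion: [yuketu] → [yketu]
  (4) Labial Nasal Assimilation: no change — [yketu]
  (5) Final Devoicing: no change — [yketu]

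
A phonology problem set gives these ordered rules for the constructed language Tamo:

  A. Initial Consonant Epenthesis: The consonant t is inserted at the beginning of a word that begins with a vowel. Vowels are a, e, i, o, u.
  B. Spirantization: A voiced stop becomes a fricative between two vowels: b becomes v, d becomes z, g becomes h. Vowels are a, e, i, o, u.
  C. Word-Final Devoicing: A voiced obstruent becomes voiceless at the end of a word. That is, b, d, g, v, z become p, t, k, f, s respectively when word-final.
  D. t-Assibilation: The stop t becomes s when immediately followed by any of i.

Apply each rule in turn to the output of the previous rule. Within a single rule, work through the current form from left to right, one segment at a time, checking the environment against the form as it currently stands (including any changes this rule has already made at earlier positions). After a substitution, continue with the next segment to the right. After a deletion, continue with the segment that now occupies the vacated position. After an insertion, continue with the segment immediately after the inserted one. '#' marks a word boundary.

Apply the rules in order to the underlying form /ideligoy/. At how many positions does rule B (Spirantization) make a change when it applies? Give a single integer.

A Initial Consonant Epenthesis: [ideligoy] → [tideligoy]
B Spirantization: [tideligoy] → [tizelihoy]
C Word-Final Devoicing: no change — [tizelihoy]
D t-Assibilation: [tizelihoy] → [sizelihoy]
Rule B changed 2 position(s).

2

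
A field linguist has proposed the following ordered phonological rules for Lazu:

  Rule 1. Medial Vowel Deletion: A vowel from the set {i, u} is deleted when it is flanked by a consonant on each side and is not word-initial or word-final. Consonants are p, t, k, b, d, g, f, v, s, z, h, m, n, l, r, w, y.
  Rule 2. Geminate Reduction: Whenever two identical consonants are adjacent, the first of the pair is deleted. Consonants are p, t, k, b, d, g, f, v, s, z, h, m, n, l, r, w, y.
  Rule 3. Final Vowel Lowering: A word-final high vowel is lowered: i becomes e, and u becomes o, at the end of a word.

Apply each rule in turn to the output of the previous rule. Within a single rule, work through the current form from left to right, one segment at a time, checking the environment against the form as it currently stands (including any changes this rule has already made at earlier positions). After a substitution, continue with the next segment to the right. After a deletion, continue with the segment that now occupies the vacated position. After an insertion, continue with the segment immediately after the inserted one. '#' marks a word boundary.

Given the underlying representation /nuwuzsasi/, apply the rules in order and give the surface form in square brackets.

Rule 1 Medial Vowel Deletion: [nuwuzsasi] → [nwzsasi]
Rule 2 Geminate Reduction: no change — [nwzsasi]
Rule 3 Final Vowel Lowering: [nwzsasi] → [nwzsase]

[nwzsase]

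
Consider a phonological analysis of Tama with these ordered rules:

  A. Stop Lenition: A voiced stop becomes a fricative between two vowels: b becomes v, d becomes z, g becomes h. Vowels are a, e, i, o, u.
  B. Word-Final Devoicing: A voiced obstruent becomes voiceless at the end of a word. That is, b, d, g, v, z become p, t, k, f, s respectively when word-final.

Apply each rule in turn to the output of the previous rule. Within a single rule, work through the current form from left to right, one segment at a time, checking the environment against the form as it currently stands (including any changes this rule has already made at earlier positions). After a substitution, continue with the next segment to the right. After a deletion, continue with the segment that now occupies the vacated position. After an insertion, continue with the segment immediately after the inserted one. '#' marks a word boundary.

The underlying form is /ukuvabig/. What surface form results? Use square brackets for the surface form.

[ukuvavik]

A Stop Lenition: [ukuvabig] → [ukuvavig]
B Word-Final Devoicing: [ukuvavig] → [ukuvavik]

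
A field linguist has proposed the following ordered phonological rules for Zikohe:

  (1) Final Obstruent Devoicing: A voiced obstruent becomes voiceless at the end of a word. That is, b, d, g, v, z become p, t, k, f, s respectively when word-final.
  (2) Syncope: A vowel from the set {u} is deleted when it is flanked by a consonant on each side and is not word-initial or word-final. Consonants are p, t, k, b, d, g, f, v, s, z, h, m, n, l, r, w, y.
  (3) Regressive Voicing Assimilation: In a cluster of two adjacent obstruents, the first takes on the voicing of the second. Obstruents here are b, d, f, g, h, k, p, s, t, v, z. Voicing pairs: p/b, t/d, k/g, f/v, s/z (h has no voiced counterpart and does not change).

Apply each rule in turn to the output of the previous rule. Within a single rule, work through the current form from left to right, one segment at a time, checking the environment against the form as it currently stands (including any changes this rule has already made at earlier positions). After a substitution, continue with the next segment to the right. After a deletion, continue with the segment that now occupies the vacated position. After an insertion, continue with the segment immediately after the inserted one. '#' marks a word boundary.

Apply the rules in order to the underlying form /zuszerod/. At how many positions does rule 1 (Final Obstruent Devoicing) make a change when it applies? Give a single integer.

(1) Final Obstruent Devoicing: [zuszerod] → [zuszerot]
(2) Syncope: [zuszerot] → [zszerot]
(3) Regressive Voicing Assimilation: [zszerot] → [szzerot]
Rule 1 changed 1 position(s).

1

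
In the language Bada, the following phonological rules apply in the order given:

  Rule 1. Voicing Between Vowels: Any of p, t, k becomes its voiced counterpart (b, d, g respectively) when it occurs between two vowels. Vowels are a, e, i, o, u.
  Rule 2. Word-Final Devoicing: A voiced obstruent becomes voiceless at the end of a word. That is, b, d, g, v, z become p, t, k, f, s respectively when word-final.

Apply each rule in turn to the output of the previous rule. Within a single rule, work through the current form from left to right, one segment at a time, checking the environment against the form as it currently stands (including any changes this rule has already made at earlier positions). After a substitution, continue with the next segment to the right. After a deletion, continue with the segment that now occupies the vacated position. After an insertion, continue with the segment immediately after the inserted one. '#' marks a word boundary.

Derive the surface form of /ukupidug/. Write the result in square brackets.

Rule 1 Voicing Between Vowels: [ukupidug] → [ugubidug]
Rule 2 Word-Final Devoicing: [ugubidug] → [ugubiduk]

[ugubiduk]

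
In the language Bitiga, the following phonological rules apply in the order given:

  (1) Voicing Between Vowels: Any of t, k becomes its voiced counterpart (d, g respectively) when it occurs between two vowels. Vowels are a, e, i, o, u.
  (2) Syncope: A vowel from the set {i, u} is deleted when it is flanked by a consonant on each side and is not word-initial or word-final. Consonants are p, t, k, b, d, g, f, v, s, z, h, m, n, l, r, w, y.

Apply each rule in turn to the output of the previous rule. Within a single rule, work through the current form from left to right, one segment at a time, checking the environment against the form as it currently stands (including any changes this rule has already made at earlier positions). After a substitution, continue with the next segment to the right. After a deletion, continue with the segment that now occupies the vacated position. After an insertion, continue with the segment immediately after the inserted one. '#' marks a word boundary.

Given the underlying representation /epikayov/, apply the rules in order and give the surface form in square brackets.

(1) Voicing Between Vowels: [epikayov] → [epigayov]
(2) Syncope: [epigayov] → [epgayov]

[epgayov]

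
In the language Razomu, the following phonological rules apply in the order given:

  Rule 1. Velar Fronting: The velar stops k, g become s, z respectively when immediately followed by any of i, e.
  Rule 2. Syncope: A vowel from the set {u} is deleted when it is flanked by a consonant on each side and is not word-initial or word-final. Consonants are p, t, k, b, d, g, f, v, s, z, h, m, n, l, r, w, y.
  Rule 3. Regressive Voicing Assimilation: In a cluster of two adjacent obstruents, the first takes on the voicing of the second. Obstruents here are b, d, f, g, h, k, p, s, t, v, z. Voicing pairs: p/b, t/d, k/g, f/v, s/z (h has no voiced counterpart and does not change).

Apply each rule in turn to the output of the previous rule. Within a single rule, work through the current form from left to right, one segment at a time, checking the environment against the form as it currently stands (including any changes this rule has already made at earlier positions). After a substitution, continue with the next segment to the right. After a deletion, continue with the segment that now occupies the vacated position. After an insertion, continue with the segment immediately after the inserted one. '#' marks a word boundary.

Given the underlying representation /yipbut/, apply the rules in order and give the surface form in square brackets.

[yibpt]

Rule 1 Velar Fronting: no change — [yipbut]
Rule 2 Syncope: [yipbut] → [yipbt]
Rule 3 Regressive Voicing Assimilation: [yipbt] → [yibpt]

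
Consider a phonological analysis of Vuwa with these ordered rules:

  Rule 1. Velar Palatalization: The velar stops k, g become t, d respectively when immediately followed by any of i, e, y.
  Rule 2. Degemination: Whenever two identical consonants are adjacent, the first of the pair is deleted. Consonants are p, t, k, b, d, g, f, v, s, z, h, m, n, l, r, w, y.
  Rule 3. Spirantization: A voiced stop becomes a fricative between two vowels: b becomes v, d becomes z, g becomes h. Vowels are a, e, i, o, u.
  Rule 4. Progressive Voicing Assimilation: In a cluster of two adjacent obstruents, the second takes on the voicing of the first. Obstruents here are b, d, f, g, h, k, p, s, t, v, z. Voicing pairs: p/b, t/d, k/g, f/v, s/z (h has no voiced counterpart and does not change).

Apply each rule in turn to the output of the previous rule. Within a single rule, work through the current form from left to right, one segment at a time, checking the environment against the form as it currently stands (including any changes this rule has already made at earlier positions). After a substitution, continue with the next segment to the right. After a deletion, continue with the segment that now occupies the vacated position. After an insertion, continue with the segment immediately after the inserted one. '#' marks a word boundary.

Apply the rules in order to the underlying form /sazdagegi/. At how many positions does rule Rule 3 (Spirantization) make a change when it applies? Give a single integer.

2

Rule 1 Velar Palatalization: [sazdagegi] → [sazdadedi]
Rule 2 Degemination: no change — [sazdadedi]
Rule 3 Spirantization: [sazdadedi] → [sazdazezi]
Rule 4 Progressive Voicing Assimilation: no change — [sazdazezi]
Rule Rule 3 changed 2 position(s).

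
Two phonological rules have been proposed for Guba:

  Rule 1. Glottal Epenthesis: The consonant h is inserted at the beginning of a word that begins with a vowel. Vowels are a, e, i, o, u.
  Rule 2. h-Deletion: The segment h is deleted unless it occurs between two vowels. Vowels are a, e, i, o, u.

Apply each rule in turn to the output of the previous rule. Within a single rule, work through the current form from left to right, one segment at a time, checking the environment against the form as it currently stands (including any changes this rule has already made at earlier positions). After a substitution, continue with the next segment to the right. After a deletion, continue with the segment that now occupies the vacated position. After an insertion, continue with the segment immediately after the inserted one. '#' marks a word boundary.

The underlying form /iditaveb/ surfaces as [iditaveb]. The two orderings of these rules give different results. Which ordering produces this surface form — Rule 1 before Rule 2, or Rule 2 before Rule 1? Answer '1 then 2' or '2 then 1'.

1 then 2

Order 1 then 2:
  1 Glottal Epenthesis: [iditaveb] → [hiditaveb]
  2 h-Deletion: [hiditaveb] → [iditaveb]
  result: [iditaveb]
Order 2 then 1:
  2 h-Deletion: no change — [iditaveb]
  1 Glottal Epenthesis: [iditaveb] → [hiditaveb]
  result: [hiditaveb]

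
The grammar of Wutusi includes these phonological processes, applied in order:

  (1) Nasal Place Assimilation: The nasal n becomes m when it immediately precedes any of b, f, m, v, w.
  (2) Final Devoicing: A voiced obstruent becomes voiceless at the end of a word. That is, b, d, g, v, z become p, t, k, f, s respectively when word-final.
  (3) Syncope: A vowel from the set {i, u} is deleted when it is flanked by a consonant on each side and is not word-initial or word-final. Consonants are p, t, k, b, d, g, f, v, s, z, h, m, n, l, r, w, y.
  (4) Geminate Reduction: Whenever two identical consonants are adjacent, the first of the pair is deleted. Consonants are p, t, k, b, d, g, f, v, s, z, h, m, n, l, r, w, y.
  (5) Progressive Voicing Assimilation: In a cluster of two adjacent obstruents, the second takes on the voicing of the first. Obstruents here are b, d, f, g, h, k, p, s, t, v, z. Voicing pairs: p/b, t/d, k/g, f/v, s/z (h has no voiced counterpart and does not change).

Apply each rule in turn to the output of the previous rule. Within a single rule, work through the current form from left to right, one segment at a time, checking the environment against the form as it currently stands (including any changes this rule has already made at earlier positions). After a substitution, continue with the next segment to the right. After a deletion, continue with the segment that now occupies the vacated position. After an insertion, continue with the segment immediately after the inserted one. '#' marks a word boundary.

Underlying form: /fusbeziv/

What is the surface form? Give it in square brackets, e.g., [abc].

(1) Nasal Place Assimilation: no change — [fusbeziv]
(2) Final Devoicing: [fusbeziv] → [fusbezif]
(3) Syncope: [fusbezif] → [fsbezf]
(4) Geminate Reduction: no change — [fsbezf]
(5) Progressive Voicing Assimilation: [fsbezf] → [fspezv]

[fspezv]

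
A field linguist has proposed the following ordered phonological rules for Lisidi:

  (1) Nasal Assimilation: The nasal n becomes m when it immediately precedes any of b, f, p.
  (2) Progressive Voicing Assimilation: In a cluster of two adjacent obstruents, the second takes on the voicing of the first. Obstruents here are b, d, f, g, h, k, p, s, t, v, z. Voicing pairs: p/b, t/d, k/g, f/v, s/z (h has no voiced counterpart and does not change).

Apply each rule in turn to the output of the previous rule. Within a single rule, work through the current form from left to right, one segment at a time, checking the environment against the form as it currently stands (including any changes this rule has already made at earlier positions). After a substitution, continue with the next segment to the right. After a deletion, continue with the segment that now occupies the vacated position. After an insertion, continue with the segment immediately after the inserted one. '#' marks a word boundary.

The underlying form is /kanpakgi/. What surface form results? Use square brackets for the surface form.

(1) Nasal Assimilation: [kanpakgi] → [kampakgi]
(2) Progressive Voicing Assimilation: [kampakgi] → [kampakki]

[kampakki]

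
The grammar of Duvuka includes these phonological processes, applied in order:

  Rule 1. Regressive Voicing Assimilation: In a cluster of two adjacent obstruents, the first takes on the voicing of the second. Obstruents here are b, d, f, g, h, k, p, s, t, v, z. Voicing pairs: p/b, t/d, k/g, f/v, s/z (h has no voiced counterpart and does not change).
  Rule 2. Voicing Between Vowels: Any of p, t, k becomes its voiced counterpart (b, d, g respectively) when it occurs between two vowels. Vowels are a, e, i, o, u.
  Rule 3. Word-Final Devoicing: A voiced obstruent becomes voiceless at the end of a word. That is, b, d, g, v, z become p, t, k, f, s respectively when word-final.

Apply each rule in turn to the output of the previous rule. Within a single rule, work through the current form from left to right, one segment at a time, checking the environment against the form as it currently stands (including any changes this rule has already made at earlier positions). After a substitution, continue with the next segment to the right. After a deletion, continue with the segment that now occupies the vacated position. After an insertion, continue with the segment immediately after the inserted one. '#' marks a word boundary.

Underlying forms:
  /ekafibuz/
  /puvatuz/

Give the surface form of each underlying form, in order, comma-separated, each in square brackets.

[egafibus], [puvadus]

/ekafibuz/:
  Rule 1 Regressive Voicing Assimilation: no change — [ekafibuz]
  Rule 2 Voicing Between Vowels: [ekafibuz] → [egafibuz]
  Rule 3 Word-Final Devoicing: [egafibuz] → [egafibus]
/puvatuz/:
  Rule 1 Regressive Voicing Assimilation: no change — [puvatuz]
  Rule 2 Voicing Between Vowels: [puvatuz] → [puvaduz]
  Rule 3 Word-Final Devoicing: [puvaduz] → [puvadus]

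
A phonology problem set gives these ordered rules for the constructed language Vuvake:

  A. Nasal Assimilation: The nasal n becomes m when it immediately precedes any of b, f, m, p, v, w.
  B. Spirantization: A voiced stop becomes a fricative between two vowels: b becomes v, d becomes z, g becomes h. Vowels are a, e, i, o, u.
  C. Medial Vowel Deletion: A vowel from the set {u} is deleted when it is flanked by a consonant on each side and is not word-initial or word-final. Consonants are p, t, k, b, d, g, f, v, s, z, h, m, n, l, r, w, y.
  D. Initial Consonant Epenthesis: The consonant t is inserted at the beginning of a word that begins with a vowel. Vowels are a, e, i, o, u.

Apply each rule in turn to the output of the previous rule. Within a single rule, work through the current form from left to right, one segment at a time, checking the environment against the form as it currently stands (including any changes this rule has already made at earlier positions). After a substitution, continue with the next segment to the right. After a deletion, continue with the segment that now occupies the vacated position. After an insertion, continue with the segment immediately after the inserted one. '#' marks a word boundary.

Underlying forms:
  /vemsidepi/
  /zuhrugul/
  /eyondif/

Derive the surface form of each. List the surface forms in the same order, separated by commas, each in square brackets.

[vemsizepi], [zhrhl], [teyondif]

/vemsidepi/:
  A Nasal Assimilation: no change — [vemsidepi]
  B Spirantization: [vemsidepi] → [vemsizepi]
  C Medial Vowel Deletion: no change — [vemsizepi]
  D Initial Consonant Epenthesis: no change — [vemsizepi]
/zuhrugul/:
  A Nasal Assimilation: no change — [zuhrugul]
  B Spirantization: [zuhrugul] → [zuhruhul]
  C Medial Vowel Deletion: [zuhruhul] → [zhrhl]
  D Initial Consonant Epenthesis: no change — [zhrhl]
/eyondif/:
  A Nasal Assimilation: no change — [eyondif]
  B Spirantization: no change — [eyondif]
  C Medial Vowel Deletion: no change — [eyondif]
  D Initial Consonant Epenthesis: [eyondif] → [teyondif]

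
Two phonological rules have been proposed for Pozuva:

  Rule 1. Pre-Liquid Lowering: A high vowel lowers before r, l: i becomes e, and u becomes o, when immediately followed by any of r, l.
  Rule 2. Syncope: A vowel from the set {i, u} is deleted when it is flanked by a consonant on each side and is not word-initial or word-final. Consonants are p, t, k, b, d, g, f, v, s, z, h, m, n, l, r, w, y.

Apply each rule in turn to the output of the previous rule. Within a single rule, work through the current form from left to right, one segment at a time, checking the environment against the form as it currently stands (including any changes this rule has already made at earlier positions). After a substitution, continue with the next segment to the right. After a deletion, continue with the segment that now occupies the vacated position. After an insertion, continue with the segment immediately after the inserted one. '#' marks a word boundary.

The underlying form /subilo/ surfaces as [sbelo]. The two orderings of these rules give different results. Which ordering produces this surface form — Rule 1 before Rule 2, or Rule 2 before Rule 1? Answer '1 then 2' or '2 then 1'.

Order 1 then 2:
  1 Pre-Liquid Lowering: [subilo] → [subelo]
  2 Syncope: [subelo] → [sbelo]
  result: [sbelo]
Order 2 then 1:
  2 Syncope: [subilo] → [sblo]
  1 Pre-Liquid Lowering: no change — [sblo]
  result: [sblo]

1 then 2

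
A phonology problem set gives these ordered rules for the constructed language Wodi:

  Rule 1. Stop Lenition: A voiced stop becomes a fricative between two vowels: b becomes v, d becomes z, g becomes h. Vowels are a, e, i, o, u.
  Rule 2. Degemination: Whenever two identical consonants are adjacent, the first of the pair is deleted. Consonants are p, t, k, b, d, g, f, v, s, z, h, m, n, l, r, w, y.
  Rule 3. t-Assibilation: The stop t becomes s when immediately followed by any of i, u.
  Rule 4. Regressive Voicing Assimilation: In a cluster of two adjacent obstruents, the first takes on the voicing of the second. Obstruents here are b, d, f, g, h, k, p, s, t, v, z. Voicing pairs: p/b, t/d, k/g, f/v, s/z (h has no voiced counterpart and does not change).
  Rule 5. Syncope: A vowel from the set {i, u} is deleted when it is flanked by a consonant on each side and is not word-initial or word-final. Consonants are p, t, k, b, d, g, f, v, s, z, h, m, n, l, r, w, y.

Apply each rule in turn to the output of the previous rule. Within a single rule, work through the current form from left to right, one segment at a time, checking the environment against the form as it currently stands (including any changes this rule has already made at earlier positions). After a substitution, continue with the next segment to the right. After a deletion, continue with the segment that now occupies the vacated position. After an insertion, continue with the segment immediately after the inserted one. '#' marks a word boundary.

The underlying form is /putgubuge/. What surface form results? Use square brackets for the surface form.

[pdgvhe]

Rule 1 Stop Lenition: [putgubuge] → [putguvuhe]
Rule 2 Degemination: no change — [putguvuhe]
Rule 3 t-Assibilation: no change — [putguvuhe]
Rule 4 Regressive Voicing Assimilation: [putguvuhe] → [pudguvuhe]
Rule 5 Syncope: [pudguvuhe] → [pdgvhe]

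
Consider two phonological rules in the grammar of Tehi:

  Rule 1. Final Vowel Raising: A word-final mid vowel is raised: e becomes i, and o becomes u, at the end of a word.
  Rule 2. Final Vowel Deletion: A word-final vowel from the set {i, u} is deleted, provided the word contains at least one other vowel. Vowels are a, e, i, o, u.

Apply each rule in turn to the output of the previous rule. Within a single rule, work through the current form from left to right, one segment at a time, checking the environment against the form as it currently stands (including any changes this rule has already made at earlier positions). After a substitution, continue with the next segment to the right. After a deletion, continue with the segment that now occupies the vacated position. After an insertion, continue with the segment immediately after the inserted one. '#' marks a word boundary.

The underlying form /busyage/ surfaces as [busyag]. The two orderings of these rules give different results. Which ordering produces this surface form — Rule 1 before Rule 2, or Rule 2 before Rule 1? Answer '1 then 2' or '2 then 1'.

Order 1 then 2:
  1 Final Vowel Raising: [busyage] → [busyagi]
  2 Final Vowel Deletion: [busyagi] → [busyag]
  result: [busyag]
Order 2 then 1:
  2 Final Vowel Deletion: no change — [busyage]
  1 Final Vowel Raising: [busyage] → [busyagi]
  result: [busyagi]

1 then 2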